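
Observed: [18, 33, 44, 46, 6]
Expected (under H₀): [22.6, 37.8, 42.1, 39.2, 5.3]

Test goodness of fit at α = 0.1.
Chi-square goodness of fit test:
H₀: observed counts match expected distribution
H₁: observed counts differ from expected distribution
df = k - 1 = 4
χ² = Σ(O - E)²/E
   = (18 - 22.6)²/22.6 + (33 - 37.8)²/37.8 + (44 - 42.1)²/42.1 + (46 - 39.2)²/39.2 + (6 - 5.3)²/5.3
   = 0.936 + 0.610 + 0.086 + 1.180 + 0.092
   = 2.90
p-value = 0.5741

Since p-value > α = 0.1, we fail to reject H₀.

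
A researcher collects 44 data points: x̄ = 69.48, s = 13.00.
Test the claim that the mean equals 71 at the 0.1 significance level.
One-sample t-test:
H₀: μ = 71
H₁: μ ≠ 71
df = n - 1 = 43
t = (x̄ - μ₀) / (s/√n) = (69.48 - 71) / (13.00/√44) = -0.776
p-value = 0.4422

Since p-value > α = 0.1, we fail to reject H₀.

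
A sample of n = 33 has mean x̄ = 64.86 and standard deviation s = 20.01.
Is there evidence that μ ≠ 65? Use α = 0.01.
One-sample t-test:
H₀: μ = 65
H₁: μ ≠ 65
df = n - 1 = 32
t = (x̄ - μ₀) / (s/√n) = (64.86 - 65) / (20.01/√33) = -0.040
p-value = 0.9682

Since p-value > α = 0.01, we fail to reject H₀.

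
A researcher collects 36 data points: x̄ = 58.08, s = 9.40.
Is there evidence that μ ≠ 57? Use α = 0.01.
One-sample t-test:
H₀: μ = 57
H₁: μ ≠ 57
df = n - 1 = 35
t = (x̄ - μ₀) / (s/√n) = (58.08 - 57) / (9.40/√36) = 0.689
p-value = 0.4951

Since p-value > α = 0.01, we fail to reject H₀.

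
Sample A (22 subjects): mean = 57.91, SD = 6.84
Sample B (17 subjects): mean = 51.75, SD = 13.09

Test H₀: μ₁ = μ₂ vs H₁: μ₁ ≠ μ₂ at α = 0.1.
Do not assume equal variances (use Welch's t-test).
Welch's two-sample t-test:
H₀: μ₁ = μ₂
H₁: μ₁ ≠ μ₂
s₁²/n₁ = 6.84²/22 = 2.1266,  s₂²/n₂ = 13.09²/17 = 10.0793
SE = √(s₁²/n₁ + s₂²/n₂) = √(2.1266 + 10.0793) = 3.4937
df (Welch-Satterthwaite) = (s₁²/n₁ + s₂²/n₂)² / [(s₁²/n₁)²/(n₁-1) + (s₂²/n₂)²/(n₂-1)] ≈ 22.69
t = (x̄₁ - x̄₂) / SE = (57.91 - 51.75) / 3.4937 = 6.16 / 3.4937 = 1.763
p-value = 0.0913

Since p-value < α = 0.1, we reject H₀.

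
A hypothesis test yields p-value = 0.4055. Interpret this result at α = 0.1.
Since p = 0.4055 > α = 0.1, fail to reject H₀.
There is insufficient evidence to reject the null hypothesis; the result is not statistically significant at the 0.1 level.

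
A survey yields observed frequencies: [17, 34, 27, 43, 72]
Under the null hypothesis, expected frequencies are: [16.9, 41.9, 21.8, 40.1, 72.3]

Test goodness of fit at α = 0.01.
Chi-square goodness of fit test:
H₀: observed counts match expected distribution
H₁: observed counts differ from expected distribution
df = k - 1 = 4
χ² = Σ(O - E)²/E
   = (17 - 16.9)²/16.9 + (34 - 41.9)²/41.9 + (27 - 21.8)²/21.8 + (43 - 40.1)²/40.1 + (72 - 72.3)²/72.3
   = 0.001 + 1.489 + 1.240 + 0.210 + 0.001
   = 2.94
p-value = 0.5677

Since p-value > α = 0.01, we fail to reject H₀.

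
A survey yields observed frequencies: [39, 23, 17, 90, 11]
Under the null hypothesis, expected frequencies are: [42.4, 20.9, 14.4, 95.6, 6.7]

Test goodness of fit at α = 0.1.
Chi-square goodness of fit test:
H₀: observed counts match expected distribution
H₁: observed counts differ from expected distribution
df = k - 1 = 4
χ² = Σ(O - E)²/E
   = (39 - 42.4)²/42.4 + (23 - 20.9)²/20.9 + (17 - 14.4)²/14.4 + (90 - 95.6)²/95.6 + (11 - 6.7)²/6.7
   = 0.273 + 0.211 + 0.469 + 0.328 + 2.760
   = 4.04
p-value = 0.4005

Since p-value > α = 0.1, we fail to reject H₀.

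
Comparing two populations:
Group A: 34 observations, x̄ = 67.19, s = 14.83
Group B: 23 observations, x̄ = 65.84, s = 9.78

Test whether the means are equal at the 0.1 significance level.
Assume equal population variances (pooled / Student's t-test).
Student's two-sample t-test (equal variances):
H₀: μ₁ = μ₂
H₁: μ₁ ≠ μ₂
df = n₁ + n₂ - 2 = 55
Pooled variance s_p² = [(n₁-1)s₁² + (n₂-1)s₂²] / (n₁ + n₂ - 2) = [(33)(14.83²) + (22)(9.78²)] / 55 = 170.2167
SE = √(s_p²(1/n₁ + 1/n₂)) = √(170.2167 × (1/34 + 1/23)) = 3.5224
t = (x̄₁ - x̄₂) / SE = (67.19 - 65.84) / 3.5224 = 1.35 / 3.5224 = 0.383
p-value = 0.7030

Since p-value > α = 0.1, we fail to reject H₀.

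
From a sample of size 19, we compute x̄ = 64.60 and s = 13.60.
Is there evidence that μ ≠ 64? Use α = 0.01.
One-sample t-test:
H₀: μ = 64
H₁: μ ≠ 64
df = n - 1 = 18
t = (x̄ - μ₀) / (s/√n) = (64.60 - 64) / (13.60/√19) = 0.192
p-value = 0.8497

Since p-value > α = 0.01, we fail to reject H₀.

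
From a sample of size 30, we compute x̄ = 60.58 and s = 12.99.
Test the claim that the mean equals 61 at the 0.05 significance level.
One-sample t-test:
H₀: μ = 61
H₁: μ ≠ 61
df = n - 1 = 29
t = (x̄ - μ₀) / (s/√n) = (60.58 - 61) / (12.99/√30) = -0.177
p-value = 0.8607

Since p-value > α = 0.05, we fail to reject H₀.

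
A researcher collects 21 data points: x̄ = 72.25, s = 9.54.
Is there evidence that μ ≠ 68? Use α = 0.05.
One-sample t-test:
H₀: μ = 68
H₁: μ ≠ 68
df = n - 1 = 20
t = (x̄ - μ₀) / (s/√n) = (72.25 - 68) / (9.54/√21) = 2.042
p-value = 0.0546

Since p-value > α = 0.05, we fail to reject H₀.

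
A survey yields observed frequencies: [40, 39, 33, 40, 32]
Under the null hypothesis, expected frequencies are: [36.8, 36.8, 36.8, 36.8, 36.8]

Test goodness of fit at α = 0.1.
Chi-square goodness of fit test:
H₀: observed counts match expected distribution
H₁: observed counts differ from expected distribution
df = k - 1 = 4
χ² = Σ(O - E)²/E
   = (40 - 36.8)²/36.8 + (39 - 36.8)²/36.8 + (33 - 36.8)²/36.8 + (40 - 36.8)²/36.8 + (32 - 36.8)²/36.8
   = 0.278 + 0.132 + 0.392 + 0.278 + 0.626
   = 1.71
p-value = 0.7895

Since p-value > α = 0.1, we fail to reject H₀.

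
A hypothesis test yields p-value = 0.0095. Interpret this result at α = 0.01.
Since p = 0.0095 < α = 0.01, reject H₀.
There is sufficient evidence to reject the null hypothesis; the result is statistically significant at the 0.01 level.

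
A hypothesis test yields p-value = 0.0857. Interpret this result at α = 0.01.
Since p = 0.0857 > α = 0.01, fail to reject H₀.
There is insufficient evidence to reject the null hypothesis; the result is not statistically significant at the 0.01 level.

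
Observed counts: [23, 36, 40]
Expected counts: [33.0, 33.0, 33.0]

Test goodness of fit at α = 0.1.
Chi-square goodness of fit test:
H₀: observed counts match expected distribution
H₁: observed counts differ from expected distribution
df = k - 1 = 2
χ² = Σ(O - E)²/E
   = (23 - 33.0)²/33.0 + (36 - 33.0)²/33.0 + (40 - 33.0)²/33.0
   = 3.030 + 0.273 + 1.485
   = 4.79
p-value = 0.0913

Since p-value < α = 0.1, we reject H₀.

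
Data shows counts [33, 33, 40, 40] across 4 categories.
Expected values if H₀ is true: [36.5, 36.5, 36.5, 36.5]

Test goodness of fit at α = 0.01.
Chi-square goodness of fit test:
H₀: observed counts match expected distribution
H₁: observed counts differ from expected distribution
df = k - 1 = 3
χ² = Σ(O - E)²/E
   = (33 - 36.5)²/36.5 + (33 - 36.5)²/36.5 + (40 - 36.5)²/36.5 + (40 - 36.5)²/36.5
   = 0.336 + 0.336 + 0.336 + 0.336
   = 1.34
p-value = 0.7191

Since p-value > α = 0.01, we fail to reject H₀.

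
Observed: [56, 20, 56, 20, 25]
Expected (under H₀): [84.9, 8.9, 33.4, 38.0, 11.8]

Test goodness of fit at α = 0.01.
Chi-square goodness of fit test:
H₀: observed counts match expected distribution
H₁: observed counts differ from expected distribution
df = k - 1 = 4
χ² = Σ(O - E)²/E
   = (56 - 84.9)²/84.9 + (20 - 8.9)²/8.9 + (56 - 33.4)²/33.4 + (20 - 38.0)²/38.0 + (25 - 11.8)²/11.8
   = 9.838 + 13.844 + 15.292 + 8.526 + 14.766
   = 62.27
p-value < 0.0001

Since p-value < α = 0.01, we reject H₀.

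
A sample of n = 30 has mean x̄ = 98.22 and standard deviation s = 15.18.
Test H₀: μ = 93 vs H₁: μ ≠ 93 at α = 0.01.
One-sample t-test:
H₀: μ = 93
H₁: μ ≠ 93
df = n - 1 = 29
t = (x̄ - μ₀) / (s/√n) = (98.22 - 93) / (15.18/√30) = 1.883
p-value = 0.0697

Since p-value > α = 0.01, we fail to reject H₀.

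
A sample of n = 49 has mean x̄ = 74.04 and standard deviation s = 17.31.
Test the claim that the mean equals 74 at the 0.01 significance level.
One-sample t-test:
H₀: μ = 74
H₁: μ ≠ 74
df = n - 1 = 48
t = (x̄ - μ₀) / (s/√n) = (74.04 - 74) / (17.31/√49) = 0.016
p-value = 0.9872

Since p-value > α = 0.01, we fail to reject H₀.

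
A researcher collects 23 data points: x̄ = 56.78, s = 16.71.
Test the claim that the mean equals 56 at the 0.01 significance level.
One-sample t-test:
H₀: μ = 56
H₁: μ ≠ 56
df = n - 1 = 22
t = (x̄ - μ₀) / (s/√n) = (56.78 - 56) / (16.71/√23) = 0.224
p-value = 0.8249

Since p-value > α = 0.01, we fail to reject H₀.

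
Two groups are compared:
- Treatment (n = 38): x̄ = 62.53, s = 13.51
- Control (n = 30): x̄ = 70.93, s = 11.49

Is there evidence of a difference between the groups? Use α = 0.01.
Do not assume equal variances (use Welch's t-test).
Welch's two-sample t-test:
H₀: μ₁ = μ₂
H₁: μ₁ ≠ μ₂
s₁²/n₁ = 13.51²/38 = 4.8032,  s₂²/n₂ = 11.49²/30 = 4.4007
SE = √(s₁²/n₁ + s₂²/n₂) = √(4.8032 + 4.4007) = 3.0338
df (Welch-Satterthwaite) = (s₁²/n₁ + s₂²/n₂)² / [(s₁²/n₁)²/(n₁-1) + (s₂²/n₂)²/(n₂-1)] ≈ 65.60
t = (x̄₁ - x̄₂) / SE = (62.53 - 70.93) / 3.0338 = -8.40 / 3.0338 = -2.769
p-value = 0.0073

Since p-value < α = 0.01, we reject H₀.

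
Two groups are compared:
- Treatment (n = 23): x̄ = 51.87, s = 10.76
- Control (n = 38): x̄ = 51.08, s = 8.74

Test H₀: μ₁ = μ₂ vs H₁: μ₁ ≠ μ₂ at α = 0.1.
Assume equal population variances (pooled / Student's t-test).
Student's two-sample t-test (equal variances):
H₀: μ₁ = μ₂
H₁: μ₁ ≠ μ₂
df = n₁ + n₂ - 2 = 59
Pooled variance s_p² = [(n₁-1)s₁² + (n₂-1)s₂²] / (n₁ + n₂ - 2) = [(22)(10.76²) + (37)(8.74²)] / 59 = 91.0754
SE = √(s_p²(1/n₁ + 1/n₂)) = √(91.0754 × (1/23 + 1/38)) = 2.5212
t = (x̄₁ - x̄₂) / SE = (51.87 - 51.08) / 2.5212 = 0.79 / 2.5212 = 0.313
p-value = 0.7551

Since p-value > α = 0.1, we fail to reject H₀.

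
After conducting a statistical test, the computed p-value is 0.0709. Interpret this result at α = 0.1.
Since p = 0.0709 < α = 0.1, reject H₀.
There is sufficient evidence to reject the null hypothesis; the result is statistically significant at the 0.1 level.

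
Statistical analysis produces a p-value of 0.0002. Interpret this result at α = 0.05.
Since p = 0.0002 < α = 0.05, reject H₀.
There is sufficient evidence to reject the null hypothesis; the result is statistically significant at the 0.05 level.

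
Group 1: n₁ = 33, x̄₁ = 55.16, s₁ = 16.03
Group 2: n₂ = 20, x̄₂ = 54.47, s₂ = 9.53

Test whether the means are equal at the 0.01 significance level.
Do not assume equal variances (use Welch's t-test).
Welch's two-sample t-test:
H₀: μ₁ = μ₂
H₁: μ₁ ≠ μ₂
s₁²/n₁ = 16.03²/33 = 7.7867,  s₂²/n₂ = 9.53²/20 = 4.5410
SE = √(s₁²/n₁ + s₂²/n₂) = √(7.7867 + 4.5410) = 3.5111
df (Welch-Satterthwaite) = (s₁²/n₁ + s₂²/n₂)² / [(s₁²/n₁)²/(n₁-1) + (s₂²/n₂)²/(n₂-1)] ≈ 51.00
t = (x̄₁ - x̄₂) / SE = (55.16 - 54.47) / 3.5111 = 0.69 / 3.5111 = 0.197
p-value = 0.8450

Since p-value > α = 0.01, we fail to reject H₀.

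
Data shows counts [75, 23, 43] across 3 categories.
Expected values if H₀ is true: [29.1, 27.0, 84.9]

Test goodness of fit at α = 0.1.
Chi-square goodness of fit test:
H₀: observed counts match expected distribution
H₁: observed counts differ from expected distribution
df = k - 1 = 2
χ² = Σ(O - E)²/E
   = (75 - 29.1)²/29.1 + (23 - 27.0)²/27.0 + (43 - 84.9)²/84.9
   = 72.399 + 0.593 + 20.679
   = 93.67
p-value < 0.0001

Since p-value < α = 0.1, we reject H₀.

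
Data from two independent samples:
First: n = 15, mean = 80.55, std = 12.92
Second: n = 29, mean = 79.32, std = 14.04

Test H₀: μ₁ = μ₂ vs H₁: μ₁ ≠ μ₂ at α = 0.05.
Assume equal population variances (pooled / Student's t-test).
Student's two-sample t-test (equal variances):
H₀: μ₁ = μ₂
H₁: μ₁ ≠ μ₂
df = n₁ + n₂ - 2 = 42
Pooled variance s_p² = [(n₁-1)s₁² + (n₂-1)s₂²] / (n₁ + n₂ - 2) = [(14)(12.92²) + (28)(14.04²)] / 42 = 187.0565
SE = √(s_p²(1/n₁ + 1/n₂)) = √(187.0565 × (1/15 + 1/29)) = 4.3498
t = (x̄₁ - x̄₂) / SE = (80.55 - 79.32) / 4.3498 = 1.23 / 4.3498 = 0.283
p-value = 0.7787

Since p-value > α = 0.05, we fail to reject H₀.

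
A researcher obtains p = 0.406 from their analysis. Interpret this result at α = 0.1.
Since p = 0.406 > α = 0.1, fail to reject H₀.
There is insufficient evidence to reject the null hypothesis; the result is not statistically significant at the 0.1 level.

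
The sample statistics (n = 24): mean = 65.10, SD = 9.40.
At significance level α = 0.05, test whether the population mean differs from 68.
One-sample t-test:
H₀: μ = 68
H₁: μ ≠ 68
df = n - 1 = 23
t = (x̄ - μ₀) / (s/√n) = (65.10 - 68) / (9.40/√24) = -1.511
p-value = 0.1443

Since p-value > α = 0.05, we fail to reject H₀.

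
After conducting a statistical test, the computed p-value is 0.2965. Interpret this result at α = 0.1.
Since p = 0.2965 > α = 0.1, fail to reject H₀.
There is insufficient evidence to reject the null hypothesis; the result is not statistically significant at the 0.1 level.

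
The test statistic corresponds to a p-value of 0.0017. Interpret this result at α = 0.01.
Since p = 0.0017 < α = 0.01, reject H₀.
There is sufficient evidence to reject the null hypothesis; the result is statistically significant at the 0.01 level.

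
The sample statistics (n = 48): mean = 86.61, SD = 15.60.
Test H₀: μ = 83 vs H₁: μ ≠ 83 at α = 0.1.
One-sample t-test:
H₀: μ = 83
H₁: μ ≠ 83
df = n - 1 = 47
t = (x̄ - μ₀) / (s/√n) = (86.61 - 83) / (15.60/√48) = 1.603
p-value = 0.1156

Since p-value > α = 0.1, we fail to reject H₀.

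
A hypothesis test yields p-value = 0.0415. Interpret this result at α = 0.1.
Since p = 0.0415 < α = 0.1, reject H₀.
There is sufficient evidence to reject the null hypothesis; the result is statistically significant at the 0.1 level.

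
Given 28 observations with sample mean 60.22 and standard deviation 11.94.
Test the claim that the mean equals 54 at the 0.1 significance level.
One-sample t-test:
H₀: μ = 54
H₁: μ ≠ 54
df = n - 1 = 27
t = (x̄ - μ₀) / (s/√n) = (60.22 - 54) / (11.94/√28) = 2.757
p-value = 0.0103

Since p-value < α = 0.1, we reject H₀.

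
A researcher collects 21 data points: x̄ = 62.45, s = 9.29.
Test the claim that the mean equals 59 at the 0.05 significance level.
One-sample t-test:
H₀: μ = 59
H₁: μ ≠ 59
df = n - 1 = 20
t = (x̄ - μ₀) / (s/√n) = (62.45 - 59) / (9.29/√21) = 1.702
p-value = 0.1043

Since p-value > α = 0.05, we fail to reject H₀.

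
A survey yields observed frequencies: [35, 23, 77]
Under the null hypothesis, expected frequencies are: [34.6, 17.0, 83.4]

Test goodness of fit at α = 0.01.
Chi-square goodness of fit test:
H₀: observed counts match expected distribution
H₁: observed counts differ from expected distribution
df = k - 1 = 2
χ² = Σ(O - E)²/E
   = (35 - 34.6)²/34.6 + (23 - 17.0)²/17.0 + (77 - 83.4)²/83.4
   = 0.005 + 2.118 + 0.491
   = 2.61
p-value = 0.2707

Since p-value > α = 0.01, we fail to reject H₀.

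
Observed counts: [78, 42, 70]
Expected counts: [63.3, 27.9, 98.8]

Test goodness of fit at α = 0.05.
Chi-square goodness of fit test:
H₀: observed counts match expected distribution
H₁: observed counts differ from expected distribution
df = k - 1 = 2
χ² = Σ(O - E)²/E
   = (78 - 63.3)²/63.3 + (42 - 27.9)²/27.9 + (70 - 98.8)²/98.8
   = 3.414 + 7.126 + 8.395
   = 18.93
p-value = 0.0001

Since p-value < α = 0.05, we reject H₀.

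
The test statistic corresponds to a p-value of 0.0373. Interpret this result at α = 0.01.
Since p = 0.0373 > α = 0.01, fail to reject H₀.
There is insufficient evidence to reject the null hypothesis; the result is not statistically significant at the 0.01 level.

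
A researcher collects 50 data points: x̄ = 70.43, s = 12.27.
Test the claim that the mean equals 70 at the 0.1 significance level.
One-sample t-test:
H₀: μ = 70
H₁: μ ≠ 70
df = n - 1 = 49
t = (x̄ - μ₀) / (s/√n) = (70.43 - 70) / (12.27/√50) = 0.248
p-value = 0.8053

Since p-value > α = 0.1, we fail to reject H₀.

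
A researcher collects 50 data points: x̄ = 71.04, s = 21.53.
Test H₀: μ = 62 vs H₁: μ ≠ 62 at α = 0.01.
One-sample t-test:
H₀: μ = 62
H₁: μ ≠ 62
df = n - 1 = 49
t = (x̄ - μ₀) / (s/√n) = (71.04 - 62) / (21.53/√50) = 2.969
p-value = 0.0046

Since p-value < α = 0.01, we reject H₀.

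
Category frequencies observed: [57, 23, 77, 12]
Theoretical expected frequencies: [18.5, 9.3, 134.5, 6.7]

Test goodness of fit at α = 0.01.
Chi-square goodness of fit test:
H₀: observed counts match expected distribution
H₁: observed counts differ from expected distribution
df = k - 1 = 3
χ² = Σ(O - E)²/E
   = (57 - 18.5)²/18.5 + (23 - 9.3)²/9.3 + (77 - 134.5)²/134.5 + (12 - 6.7)²/6.7
   = 80.122 + 20.182 + 24.582 + 4.193
   = 129.08
p-value < 0.0001

Since p-value < α = 0.01, we reject H₀.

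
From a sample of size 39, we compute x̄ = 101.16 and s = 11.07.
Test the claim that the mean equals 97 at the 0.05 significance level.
One-sample t-test:
H₀: μ = 97
H₁: μ ≠ 97
df = n - 1 = 38
t = (x̄ - μ₀) / (s/√n) = (101.16 - 97) / (11.07/√39) = 2.347
p-value = 0.0242

Since p-value < α = 0.05, we reject H₀.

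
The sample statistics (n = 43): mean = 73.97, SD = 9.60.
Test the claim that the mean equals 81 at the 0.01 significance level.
One-sample t-test:
H₀: μ = 81
H₁: μ ≠ 81
df = n - 1 = 42
t = (x̄ - μ₀) / (s/√n) = (73.97 - 81) / (9.60/√43) = -4.802
p-value < 0.0001

Since p-value < α = 0.01, we reject H₀.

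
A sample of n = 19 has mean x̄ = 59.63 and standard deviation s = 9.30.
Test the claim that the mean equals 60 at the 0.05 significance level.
One-sample t-test:
H₀: μ = 60
H₁: μ ≠ 60
df = n - 1 = 18
t = (x̄ - μ₀) / (s/√n) = (59.63 - 60) / (9.30/√19) = -0.173
p-value = 0.8643

Since p-value > α = 0.05, we fail to reject H₀.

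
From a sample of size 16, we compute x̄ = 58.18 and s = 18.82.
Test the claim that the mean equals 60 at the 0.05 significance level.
One-sample t-test:
H₀: μ = 60
H₁: μ ≠ 60
df = n - 1 = 15
t = (x̄ - μ₀) / (s/√n) = (58.18 - 60) / (18.82/√16) = -0.387
p-value = 0.7043

Since p-value > α = 0.05, we fail to reject H₀.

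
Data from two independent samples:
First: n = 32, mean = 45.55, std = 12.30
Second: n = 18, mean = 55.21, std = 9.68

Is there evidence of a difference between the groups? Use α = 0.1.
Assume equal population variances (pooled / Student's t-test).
Student's two-sample t-test (equal variances):
H₀: μ₁ = μ₂
H₁: μ₁ ≠ μ₂
df = n₁ + n₂ - 2 = 48
Pooled variance s_p² = [(n₁-1)s₁² + (n₂-1)s₂²] / (n₁ + n₂ - 2) = [(31)(12.30²) + (17)(9.68²)] / 48 = 130.8944
SE = √(s_p²(1/n₁ + 1/n₂)) = √(130.8944 × (1/32 + 1/18)) = 3.3708
t = (x̄₁ - x̄₂) / SE = (45.55 - 55.21) / 3.3708 = -9.66 / 3.3708 = -2.866
p-value = 0.0062

Since p-value < α = 0.1, we reject H₀.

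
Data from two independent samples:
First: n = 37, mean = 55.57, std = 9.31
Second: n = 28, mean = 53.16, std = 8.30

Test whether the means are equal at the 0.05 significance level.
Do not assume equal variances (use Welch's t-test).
Welch's two-sample t-test:
H₀: μ₁ = μ₂
H₁: μ₁ ≠ μ₂
s₁²/n₁ = 9.31²/37 = 2.3426,  s₂²/n₂ = 8.30²/28 = 2.4604
SE = √(s₁²/n₁ + s₂²/n₂) = √(2.3426 + 2.4604) = 2.1916
df (Welch-Satterthwaite) = (s₁²/n₁ + s₂²/n₂)² / [(s₁²/n₁)²/(n₁-1) + (s₂²/n₂)²/(n₂-1)] ≈ 61.25
t = (x̄₁ - x̄₂) / SE = (55.57 - 53.16) / 2.1916 = 2.41 / 2.1916 = 1.100
p-value = 0.2758

Since p-value > α = 0.05, we fail to reject H₀.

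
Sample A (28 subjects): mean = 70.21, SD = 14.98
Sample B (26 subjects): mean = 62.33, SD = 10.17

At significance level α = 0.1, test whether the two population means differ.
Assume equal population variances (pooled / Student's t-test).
Student's two-sample t-test (equal variances):
H₀: μ₁ = μ₂
H₁: μ₁ ≠ μ₂
df = n₁ + n₂ - 2 = 52
Pooled variance s_p² = [(n₁-1)s₁² + (n₂-1)s₂²] / (n₁ + n₂ - 2) = [(27)(14.98²) + (25)(10.17²)] / 52 = 166.2410
SE = √(s_p²(1/n₁ + 1/n₂)) = √(166.2410 × (1/28 + 1/26)) = 3.5116
t = (x̄₁ - x̄₂) / SE = (70.21 - 62.33) / 3.5116 = 7.88 / 3.5116 = 2.244
p-value = 0.0291

Since p-value < α = 0.1, we reject H₀.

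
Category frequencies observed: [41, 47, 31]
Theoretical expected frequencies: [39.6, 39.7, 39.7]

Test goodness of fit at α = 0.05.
Chi-square goodness of fit test:
H₀: observed counts match expected distribution
H₁: observed counts differ from expected distribution
df = k - 1 = 2
χ² = Σ(O - E)²/E
   = (41 - 39.6)²/39.6 + (47 - 39.7)²/39.7 + (31 - 39.7)²/39.7
   = 0.049 + 1.342 + 1.907
   = 3.30
p-value = 0.1922

Since p-value > α = 0.05, we fail to reject H₀.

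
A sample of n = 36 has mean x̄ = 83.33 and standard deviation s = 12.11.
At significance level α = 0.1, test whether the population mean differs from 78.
One-sample t-test:
H₀: μ = 78
H₁: μ ≠ 78
df = n - 1 = 35
t = (x̄ - μ₀) / (s/√n) = (83.33 - 78) / (12.11/√36) = 2.641
p-value = 0.0123

Since p-value < α = 0.1, we reject H₀.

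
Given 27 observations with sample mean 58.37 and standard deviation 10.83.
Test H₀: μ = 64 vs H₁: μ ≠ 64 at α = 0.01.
One-sample t-test:
H₀: μ = 64
H₁: μ ≠ 64
df = n - 1 = 26
t = (x̄ - μ₀) / (s/√n) = (58.37 - 64) / (10.83/√27) = -2.701
p-value = 0.0120

Since p-value > α = 0.01, we fail to reject H₀.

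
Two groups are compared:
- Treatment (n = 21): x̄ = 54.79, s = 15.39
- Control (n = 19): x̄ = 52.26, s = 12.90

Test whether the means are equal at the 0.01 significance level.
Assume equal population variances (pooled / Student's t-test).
Student's two-sample t-test (equal variances):
H₀: μ₁ = μ₂
H₁: μ₁ ≠ μ₂
df = n₁ + n₂ - 2 = 38
Pooled variance s_p² = [(n₁-1)s₁² + (n₂-1)s₂²] / (n₁ + n₂ - 2) = [(20)(15.39²) + (18)(12.90²)] / 38 = 203.4848
SE = √(s_p²(1/n₁ + 1/n₂)) = √(203.4848 × (1/21 + 1/19)) = 4.5166
t = (x̄₁ - x̄₂) / SE = (54.79 - 52.26) / 4.5166 = 2.53 / 4.5166 = 0.560
p-value = 0.5787

Since p-value > α = 0.01, we fail to reject H₀.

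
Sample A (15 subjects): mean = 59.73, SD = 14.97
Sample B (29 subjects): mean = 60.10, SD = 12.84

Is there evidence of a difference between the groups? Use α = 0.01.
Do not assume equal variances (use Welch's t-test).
Welch's two-sample t-test:
H₀: μ₁ = μ₂
H₁: μ₁ ≠ μ₂
s₁²/n₁ = 14.97²/15 = 14.9401,  s₂²/n₂ = 12.84²/29 = 5.6850
SE = √(s₁²/n₁ + s₂²/n₂) = √(14.9401 + 5.6850) = 4.5415
df (Welch-Satterthwaite) = (s₁²/n₁ + s₂²/n₂)² / [(s₁²/n₁)²/(n₁-1) + (s₂²/n₂)²/(n₂-1)] ≈ 24.88
t = (x̄₁ - x̄₂) / SE = (59.73 - 60.10) / 4.5415 = -0.37 / 4.5415 = -0.081
p-value = 0.9357

Since p-value > α = 0.01, we fail to reject H₀.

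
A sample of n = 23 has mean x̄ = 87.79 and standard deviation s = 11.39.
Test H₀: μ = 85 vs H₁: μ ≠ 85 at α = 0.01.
One-sample t-test:
H₀: μ = 85
H₁: μ ≠ 85
df = n - 1 = 22
t = (x̄ - μ₀) / (s/√n) = (87.79 - 85) / (11.39/√23) = 1.175
p-value = 0.2527

Since p-value > α = 0.01, we fail to reject H₀.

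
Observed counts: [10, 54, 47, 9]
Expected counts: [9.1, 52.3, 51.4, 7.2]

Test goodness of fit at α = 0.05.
Chi-square goodness of fit test:
H₀: observed counts match expected distribution
H₁: observed counts differ from expected distribution
df = k - 1 = 3
χ² = Σ(O - E)²/E
   = (10 - 9.1)²/9.1 + (54 - 52.3)²/52.3 + (47 - 51.4)²/51.4 + (9 - 7.2)²/7.2
   = 0.089 + 0.055 + 0.377 + 0.450
   = 0.97
p-value = 0.8083

Since p-value > α = 0.05, we fail to reject H₀.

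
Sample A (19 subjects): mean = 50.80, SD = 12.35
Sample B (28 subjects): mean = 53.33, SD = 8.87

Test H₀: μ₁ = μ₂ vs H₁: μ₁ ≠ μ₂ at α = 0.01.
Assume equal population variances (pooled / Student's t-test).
Student's two-sample t-test (equal variances):
H₀: μ₁ = μ₂
H₁: μ₁ ≠ μ₂
df = n₁ + n₂ - 2 = 45
Pooled variance s_p² = [(n₁-1)s₁² + (n₂-1)s₂²] / (n₁ + n₂ - 2) = [(18)(12.35²) + (27)(8.87²)] / 45 = 108.2151
SE = √(s_p²(1/n₁ + 1/n₂)) = √(108.2151 × (1/19 + 1/28)) = 3.0920
t = (x̄₁ - x̄₂) / SE = (50.80 - 53.33) / 3.0920 = -2.53 / 3.0920 = -0.818
p-value = 0.4175

Since p-value > α = 0.01, we fail to reject H₀.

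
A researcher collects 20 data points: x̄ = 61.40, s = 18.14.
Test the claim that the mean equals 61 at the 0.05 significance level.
One-sample t-test:
H₀: μ = 61
H₁: μ ≠ 61
df = n - 1 = 19
t = (x̄ - μ₀) / (s/√n) = (61.40 - 61) / (18.14/√20) = 0.099
p-value = 0.9225

Since p-value > α = 0.05, we fail to reject H₀.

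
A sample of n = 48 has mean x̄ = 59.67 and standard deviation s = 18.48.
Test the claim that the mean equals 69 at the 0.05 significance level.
One-sample t-test:
H₀: μ = 69
H₁: μ ≠ 69
df = n - 1 = 47
t = (x̄ - μ₀) / (s/√n) = (59.67 - 69) / (18.48/√48) = -3.498
p-value = 0.0010

Since p-value < α = 0.05, we reject H₀.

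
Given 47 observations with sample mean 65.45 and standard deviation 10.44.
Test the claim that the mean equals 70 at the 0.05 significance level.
One-sample t-test:
H₀: μ = 70
H₁: μ ≠ 70
df = n - 1 = 46
t = (x̄ - μ₀) / (s/√n) = (65.45 - 70) / (10.44/√47) = -2.988
p-value = 0.0045

Since p-value < α = 0.05, we reject H₀.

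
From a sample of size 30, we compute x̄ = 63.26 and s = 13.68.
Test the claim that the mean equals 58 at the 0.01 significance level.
One-sample t-test:
H₀: μ = 58
H₁: μ ≠ 58
df = n - 1 = 29
t = (x̄ - μ₀) / (s/√n) = (63.26 - 58) / (13.68/√30) = 2.106
p-value = 0.0440

Since p-value > α = 0.01, we fail to reject H₀.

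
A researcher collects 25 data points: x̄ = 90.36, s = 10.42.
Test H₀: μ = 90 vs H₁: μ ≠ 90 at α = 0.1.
One-sample t-test:
H₀: μ = 90
H₁: μ ≠ 90
df = n - 1 = 24
t = (x̄ - μ₀) / (s/√n) = (90.36 - 90) / (10.42/√25) = 0.173
p-value = 0.8643

Since p-value > α = 0.1, we fail to reject H₀.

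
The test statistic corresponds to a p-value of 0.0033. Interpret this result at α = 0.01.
Since p = 0.0033 < α = 0.01, reject H₀.
There is sufficient evidence to reject the null hypothesis; the result is statistically significant at the 0.01 level.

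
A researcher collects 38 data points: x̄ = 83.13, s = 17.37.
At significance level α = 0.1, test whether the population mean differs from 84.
One-sample t-test:
H₀: μ = 84
H₁: μ ≠ 84
df = n - 1 = 37
t = (x̄ - μ₀) / (s/√n) = (83.13 - 84) / (17.37/√38) = -0.309
p-value = 0.7592

Since p-value > α = 0.1, we fail to reject H₀.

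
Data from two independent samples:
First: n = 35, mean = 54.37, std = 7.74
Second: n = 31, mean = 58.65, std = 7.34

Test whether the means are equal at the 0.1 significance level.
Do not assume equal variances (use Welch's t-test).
Welch's two-sample t-test:
H₀: μ₁ = μ₂
H₁: μ₁ ≠ μ₂
s₁²/n₁ = 7.74²/35 = 1.7116,  s₂²/n₂ = 7.34²/31 = 1.7379
SE = √(s₁²/n₁ + s₂²/n₂) = √(1.7116 + 1.7379) = 1.8573
df (Welch-Satterthwaite) = (s₁²/n₁ + s₂²/n₂)² / [(s₁²/n₁)²/(n₁-1) + (s₂²/n₂)²/(n₂-1)] ≈ 63.69
t = (x̄₁ - x̄₂) / SE = (54.37 - 58.65) / 1.8573 = -4.28 / 1.8573 = -2.304
p-value = 0.0245

Since p-value < α = 0.1, we reject H₀.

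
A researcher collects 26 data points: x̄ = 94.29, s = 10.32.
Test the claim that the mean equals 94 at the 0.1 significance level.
One-sample t-test:
H₀: μ = 94
H₁: μ ≠ 94
df = n - 1 = 25
t = (x̄ - μ₀) / (s/√n) = (94.29 - 94) / (10.32/√26) = 0.143
p-value = 0.8872

Since p-value > α = 0.1, we fail to reject H₀.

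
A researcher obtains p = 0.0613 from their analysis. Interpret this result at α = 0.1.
Since p = 0.0613 < α = 0.1, reject H₀.
There is sufficient evidence to reject the null hypothesis; the result is statistically significant at the 0.1 level.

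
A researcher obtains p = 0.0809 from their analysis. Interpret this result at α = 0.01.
Since p = 0.0809 > α = 0.01, fail to reject H₀.
There is insufficient evidence to reject the null hypothesis; the result is not statistically significant at the 0.01 level.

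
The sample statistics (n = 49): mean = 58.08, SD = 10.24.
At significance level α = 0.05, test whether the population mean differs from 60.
One-sample t-test:
H₀: μ = 60
H₁: μ ≠ 60
df = n - 1 = 48
t = (x̄ - μ₀) / (s/√n) = (58.08 - 60) / (10.24/√49) = -1.313
p-value = 0.1956

Since p-value > α = 0.05, we fail to reject H₀.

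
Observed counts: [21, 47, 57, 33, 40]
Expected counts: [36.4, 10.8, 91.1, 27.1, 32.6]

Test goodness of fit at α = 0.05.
Chi-square goodness of fit test:
H₀: observed counts match expected distribution
H₁: observed counts differ from expected distribution
df = k - 1 = 4
χ² = Σ(O - E)²/E
   = (21 - 36.4)²/36.4 + (47 - 10.8)²/10.8 + (57 - 91.1)²/91.1 + (33 - 27.1)²/27.1 + (40 - 32.6)²/32.6
   = 6.515 + 121.337 + 12.764 + 1.285 + 1.680
   = 143.58
p-value < 0.0001

Since p-value < α = 0.05, we reject H₀.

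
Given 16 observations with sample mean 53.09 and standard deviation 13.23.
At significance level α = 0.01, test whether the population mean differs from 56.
One-sample t-test:
H₀: μ = 56
H₁: μ ≠ 56
df = n - 1 = 15
t = (x̄ - μ₀) / (s/√n) = (53.09 - 56) / (13.23/√16) = -0.880
p-value = 0.3928

Since p-value > α = 0.01, we fail to reject H₀.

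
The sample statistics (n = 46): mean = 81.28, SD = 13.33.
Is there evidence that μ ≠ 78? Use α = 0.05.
One-sample t-test:
H₀: μ = 78
H₁: μ ≠ 78
df = n - 1 = 45
t = (x̄ - μ₀) / (s/√n) = (81.28 - 78) / (13.33/√46) = 1.669
p-value = 0.1021

Since p-value > α = 0.05, we fail to reject H₀.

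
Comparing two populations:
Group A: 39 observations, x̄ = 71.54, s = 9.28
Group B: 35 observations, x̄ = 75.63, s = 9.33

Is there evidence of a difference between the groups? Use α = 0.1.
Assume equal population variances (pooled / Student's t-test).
Student's two-sample t-test (equal variances):
H₀: μ₁ = μ₂
H₁: μ₁ ≠ μ₂
df = n₁ + n₂ - 2 = 72
Pooled variance s_p² = [(n₁-1)s₁² + (n₂-1)s₂²] / (n₁ + n₂ - 2) = [(38)(9.28²) + (34)(9.33²)] / 72 = 86.5578
SE = √(s_p²(1/n₁ + 1/n₂)) = √(86.5578 × (1/39 + 1/35)) = 2.1662
t = (x̄₁ - x̄₂) / SE = (71.54 - 75.63) / 2.1662 = -4.09 / 2.1662 = -1.888
p-value = 0.0630

Since p-value < α = 0.1, we reject H₀.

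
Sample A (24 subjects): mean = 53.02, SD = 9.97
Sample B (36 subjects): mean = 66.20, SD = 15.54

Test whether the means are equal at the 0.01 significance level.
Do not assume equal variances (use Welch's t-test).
Welch's two-sample t-test:
H₀: μ₁ = μ₂
H₁: μ₁ ≠ μ₂
s₁²/n₁ = 9.97²/24 = 4.1417,  s₂²/n₂ = 15.54²/36 = 6.7081
SE = √(s₁²/n₁ + s₂²/n₂) = √(4.1417 + 6.7081) = 3.2939
df (Welch-Satterthwaite) = (s₁²/n₁ + s₂²/n₂)² / [(s₁²/n₁)²/(n₁-1) + (s₂²/n₂)²/(n₂-1)] ≈ 57.95
t = (x̄₁ - x̄₂) / SE = (53.02 - 66.20) / 3.2939 = -13.18 / 3.2939 = -4.001
p-value = 0.0002

Since p-value < α = 0.01, we reject H₀.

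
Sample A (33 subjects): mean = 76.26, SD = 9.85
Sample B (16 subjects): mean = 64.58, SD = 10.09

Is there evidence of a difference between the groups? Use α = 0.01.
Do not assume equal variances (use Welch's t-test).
Welch's two-sample t-test:
H₀: μ₁ = μ₂
H₁: μ₁ ≠ μ₂
s₁²/n₁ = 9.85²/33 = 2.9401,  s₂²/n₂ = 10.09²/16 = 6.3630
SE = √(s₁²/n₁ + s₂²/n₂) = √(2.9401 + 6.3630) = 3.0501
df (Welch-Satterthwaite) = (s₁²/n₁ + s₂²/n₂)² / [(s₁²/n₁)²/(n₁-1) + (s₂²/n₂)²/(n₂-1)] ≈ 29.15
t = (x̄₁ - x̄₂) / SE = (76.26 - 64.58) / 3.0501 = 11.68 / 3.0501 = 3.829
p-value = 0.0006

Since p-value < α = 0.01, we reject H₀.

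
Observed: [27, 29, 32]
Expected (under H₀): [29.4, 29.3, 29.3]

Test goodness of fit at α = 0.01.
Chi-square goodness of fit test:
H₀: observed counts match expected distribution
H₁: observed counts differ from expected distribution
df = k - 1 = 2
χ² = Σ(O - E)²/E
   = (27 - 29.4)²/29.4 + (29 - 29.3)²/29.3 + (32 - 29.3)²/29.3
   = 0.196 + 0.003 + 0.249
   = 0.45
p-value = 0.7994

Since p-value > α = 0.01, we fail to reject H₀.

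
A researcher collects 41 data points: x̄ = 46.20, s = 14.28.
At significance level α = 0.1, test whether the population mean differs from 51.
One-sample t-test:
H₀: μ = 51
H₁: μ ≠ 51
df = n - 1 = 40
t = (x̄ - μ₀) / (s/√n) = (46.20 - 51) / (14.28/√41) = -2.152
p-value = 0.0375

Since p-value < α = 0.1, we reject H₀.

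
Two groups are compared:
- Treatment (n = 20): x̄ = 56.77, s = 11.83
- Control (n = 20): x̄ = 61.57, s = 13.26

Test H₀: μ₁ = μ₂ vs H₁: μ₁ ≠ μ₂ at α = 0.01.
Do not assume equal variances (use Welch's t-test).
Welch's two-sample t-test:
H₀: μ₁ = μ₂
H₁: μ₁ ≠ μ₂
s₁²/n₁ = 11.83²/20 = 6.9974,  s₂²/n₂ = 13.26²/20 = 8.7914
SE = √(s₁²/n₁ + s₂²/n₂) = √(6.9974 + 8.7914) = 3.9735
df (Welch-Satterthwaite) = (s₁²/n₁ + s₂²/n₂)² / [(s₁²/n₁)²/(n₁-1) + (s₂²/n₂)²/(n₂-1)] ≈ 37.52
t = (x̄₁ - x̄₂) / SE = (56.77 - 61.57) / 3.9735 = -4.80 / 3.9735 = -1.208
p-value = 0.2346

Since p-value > α = 0.01, we fail to reject H₀.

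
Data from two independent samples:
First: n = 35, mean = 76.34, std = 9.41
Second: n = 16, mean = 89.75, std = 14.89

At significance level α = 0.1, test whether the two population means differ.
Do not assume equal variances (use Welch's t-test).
Welch's two-sample t-test:
H₀: μ₁ = μ₂
H₁: μ₁ ≠ μ₂
s₁²/n₁ = 9.41²/35 = 2.5299,  s₂²/n₂ = 14.89²/16 = 13.8570
SE = √(s₁²/n₁ + s₂²/n₂) = √(2.5299 + 13.8570) = 4.0481
df (Welch-Satterthwaite) = (s₁²/n₁ + s₂²/n₂)² / [(s₁²/n₁)²/(n₁-1) + (s₂²/n₂)²/(n₂-1)] ≈ 20.67
t = (x̄₁ - x̄₂) / SE = (76.34 - 89.75) / 4.0481 = -13.41 / 4.0481 = -3.313
p-value = 0.0034

Since p-value < α = 0.1, we reject H₀.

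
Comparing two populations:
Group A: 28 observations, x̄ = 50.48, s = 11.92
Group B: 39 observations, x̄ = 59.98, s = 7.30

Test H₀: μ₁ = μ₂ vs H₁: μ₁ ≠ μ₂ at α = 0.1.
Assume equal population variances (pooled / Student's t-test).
Student's two-sample t-test (equal variances):
H₀: μ₁ = μ₂
H₁: μ₁ ≠ μ₂
df = n₁ + n₂ - 2 = 65
Pooled variance s_p² = [(n₁-1)s₁² + (n₂-1)s₂²] / (n₁ + n₂ - 2) = [(27)(11.92²) + (38)(7.30²)] / 65 = 90.1747
SE = √(s_p²(1/n₁ + 1/n₂)) = √(90.1747 × (1/28 + 1/39)) = 2.3522
t = (x̄₁ - x̄₂) / SE = (50.48 - 59.98) / 2.3522 = -9.50 / 2.3522 = -4.039
p-value = 0.0001

Since p-value < α = 0.1, we reject H₀.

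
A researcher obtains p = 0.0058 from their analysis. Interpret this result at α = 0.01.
Since p = 0.0058 < α = 0.01, reject H₀.
There is sufficient evidence to reject the null hypothesis; the result is statistically significant at the 0.01 level.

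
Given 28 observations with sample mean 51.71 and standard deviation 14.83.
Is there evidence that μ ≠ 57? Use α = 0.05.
One-sample t-test:
H₀: μ = 57
H₁: μ ≠ 57
df = n - 1 = 27
t = (x̄ - μ₀) / (s/√n) = (51.71 - 57) / (14.83/√28) = -1.888
p-value = 0.0699

Since p-value > α = 0.05, we fail to reject H₀.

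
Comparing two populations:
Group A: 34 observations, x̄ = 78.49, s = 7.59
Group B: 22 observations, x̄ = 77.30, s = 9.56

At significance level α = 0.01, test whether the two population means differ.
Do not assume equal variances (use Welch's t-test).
Welch's two-sample t-test:
H₀: μ₁ = μ₂
H₁: μ₁ ≠ μ₂
s₁²/n₁ = 7.59²/34 = 1.6944,  s₂²/n₂ = 9.56²/22 = 4.1543
SE = √(s₁²/n₁ + s₂²/n₂) = √(1.6944 + 4.1543) = 2.4184
df (Welch-Satterthwaite) = (s₁²/n₁ + s₂²/n₂)² / [(s₁²/n₁)²/(n₁-1) + (s₂²/n₂)²/(n₂-1)] ≈ 37.64
t = (x̄₁ - x̄₂) / SE = (78.49 - 77.30) / 2.4184 = 1.19 / 2.4184 = 0.492
p-value = 0.6255

Since p-value > α = 0.01, we fail to reject H₀.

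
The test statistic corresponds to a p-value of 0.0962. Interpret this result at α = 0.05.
Since p = 0.0962 > α = 0.05, fail to reject H₀.
There is insufficient evidence to reject the null hypothesis; the result is not statistically significant at the 0.05 level.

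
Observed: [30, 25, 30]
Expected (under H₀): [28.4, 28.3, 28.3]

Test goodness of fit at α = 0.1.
Chi-square goodness of fit test:
H₀: observed counts match expected distribution
H₁: observed counts differ from expected distribution
df = k - 1 = 2
χ² = Σ(O - E)²/E
   = (30 - 28.4)²/28.4 + (25 - 28.3)²/28.3 + (30 - 28.3)²/28.3
   = 0.090 + 0.385 + 0.102
   = 0.58
p-value = 0.7494

Since p-value > α = 0.1, we fail to reject H₀.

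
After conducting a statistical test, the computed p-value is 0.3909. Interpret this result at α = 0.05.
Since p = 0.3909 > α = 0.05, fail to reject H₀.
There is insufficient evidence to reject the null hypothesis; the result is not statistically significant at the 0.05 level.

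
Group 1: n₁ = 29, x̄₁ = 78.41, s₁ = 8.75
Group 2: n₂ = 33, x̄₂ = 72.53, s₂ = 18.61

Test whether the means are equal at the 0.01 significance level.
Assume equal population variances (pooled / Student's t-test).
Student's two-sample t-test (equal variances):
H₀: μ₁ = μ₂
H₁: μ₁ ≠ μ₂
df = n₁ + n₂ - 2 = 60
Pooled variance s_p² = [(n₁-1)s₁² + (n₂-1)s₂²] / (n₁ + n₂ - 2) = [(28)(8.75²) + (32)(18.61²)] / 60 = 220.4396
SE = √(s_p²(1/n₁ + 1/n₂)) = √(220.4396 × (1/29 + 1/33)) = 3.7791
t = (x̄₁ - x̄₂) / SE = (78.41 - 72.53) / 3.7791 = 5.88 / 3.7791 = 1.556
p-value = 0.1250

Since p-value > α = 0.01, we fail to reject H₀.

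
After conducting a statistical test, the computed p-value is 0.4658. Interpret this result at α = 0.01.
Since p = 0.4658 > α = 0.01, fail to reject H₀.
There is insufficient evidence to reject the null hypothesis; the result is not statistically significant at the 0.01 level.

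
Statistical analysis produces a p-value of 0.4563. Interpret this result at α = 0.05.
Since p = 0.4563 > α = 0.05, fail to reject H₀.
There is insufficient evidence to reject the null hypothesis; the result is not statistically significant at the 0.05 level.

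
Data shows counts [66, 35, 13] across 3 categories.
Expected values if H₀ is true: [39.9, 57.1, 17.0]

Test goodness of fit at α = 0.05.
Chi-square goodness of fit test:
H₀: observed counts match expected distribution
H₁: observed counts differ from expected distribution
df = k - 1 = 2
χ² = Σ(O - E)²/E
   = (66 - 39.9)²/39.9 + (35 - 57.1)²/57.1 + (13 - 17.0)²/17.0
   = 17.073 + 8.554 + 0.941
   = 26.57
p-value < 0.0001

Since p-value < α = 0.05, we reject H₀.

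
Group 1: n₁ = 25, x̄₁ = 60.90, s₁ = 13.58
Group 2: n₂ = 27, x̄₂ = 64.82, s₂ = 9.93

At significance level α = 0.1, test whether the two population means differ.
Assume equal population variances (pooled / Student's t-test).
Student's two-sample t-test (equal variances):
H₀: μ₁ = μ₂
H₁: μ₁ ≠ μ₂
df = n₁ + n₂ - 2 = 50
Pooled variance s_p² = [(n₁-1)s₁² + (n₂-1)s₂²] / (n₁ + n₂ - 2) = [(24)(13.58²) + (26)(9.93²)] / 50 = 139.7944
SE = √(s_p²(1/n₁ + 1/n₂)) = √(139.7944 × (1/25 + 1/27)) = 3.2817
t = (x̄₁ - x̄₂) / SE = (60.90 - 64.82) / 3.2817 = -3.92 / 3.2817 = -1.195
p-value = 0.2379

Since p-value > α = 0.1, we fail to reject H₀.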